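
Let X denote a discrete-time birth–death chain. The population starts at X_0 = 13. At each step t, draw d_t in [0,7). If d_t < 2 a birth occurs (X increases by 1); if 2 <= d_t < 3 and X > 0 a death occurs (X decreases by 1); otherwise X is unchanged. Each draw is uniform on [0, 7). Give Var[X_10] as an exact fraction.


X can drop by at most 1 per step and X_0 = 13 > T = 10, so X_t >= 13 − t >= 3 > 0 for every t <= 10: the floor at 0 (the 'and X > 0' condition) never binds. Hence X_10 = X_0 + Σ_{t<10} Y_t with i.i.d. increments Y_t = y(d_t) ∈ {+1, −1, 0}.
Outcome values over d=0..6: [1, 1, -1, 0, 0, 0, 0]
Σy = 1, Σy² = 3, M = 7
μ = 1/7 = 1/7,  σ² = 3/7 − (1/7)² = 20/49
Independent increments: Var[X_10] = 10·σ² = 10·(20/49) = 200/49

200/49


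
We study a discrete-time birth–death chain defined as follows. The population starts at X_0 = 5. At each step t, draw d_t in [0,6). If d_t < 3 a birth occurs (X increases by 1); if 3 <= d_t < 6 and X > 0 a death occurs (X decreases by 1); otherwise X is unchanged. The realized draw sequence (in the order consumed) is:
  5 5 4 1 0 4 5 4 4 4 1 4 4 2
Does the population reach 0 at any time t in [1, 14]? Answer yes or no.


yes

t=0: X=5, d=5 → death, X_1=4
t=1: X=4, d=5 → death, X_2=3
t=2: X=3, d=4 → death, X_3=2
t=3: X=2, d=1 → birth, X_4=3
t=4: X=3, d=0 → birth, X_5=4
t=5: X=4, d=4 → death, X_6=3
t=6: X=3, d=5 → death, X_7=2
t=7: X=2, d=4 → death, X_8=1
t=8: X=1, d=4 → death, X_9=0
t=9: X=0, d=4 → hold, X_10=0
t=10: X=0, d=1 → birth, X_11=1
t=11: X=1, d=4 → death, X_12=0
t=12: X=0, d=4 → hold, X_13=0
t=13: X=0, d=2 → birth, X_14=1


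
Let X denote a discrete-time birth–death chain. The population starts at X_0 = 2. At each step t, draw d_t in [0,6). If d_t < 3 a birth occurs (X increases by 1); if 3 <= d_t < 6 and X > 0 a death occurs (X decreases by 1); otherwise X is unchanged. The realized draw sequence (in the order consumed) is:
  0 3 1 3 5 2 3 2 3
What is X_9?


1

t=0: X=2, d=0 → birth, X_1=3
t=1: X=3, d=3 → death, X_2=2
t=2: X=2, d=1 → birth, X_3=3
t=3: X=3, d=3 → death, X_4=2
t=4: X=2, d=5 → death, X_5=1
t=5: X=1, d=2 → birth, X_6=2
t=6: X=2, d=3 → death, X_7=1
t=7: X=1, d=2 → birth, X_8=2
t=8: X=2, d=3 → death, X_9=1


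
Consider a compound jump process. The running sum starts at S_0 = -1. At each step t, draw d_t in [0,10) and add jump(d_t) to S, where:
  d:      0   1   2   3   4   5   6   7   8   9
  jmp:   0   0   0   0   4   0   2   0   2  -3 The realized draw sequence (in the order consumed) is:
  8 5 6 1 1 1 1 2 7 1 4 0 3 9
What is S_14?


t=0: S=-1, d=8, jump=2, S_1=1
t=1: S=1, d=5, jump=0, S_2=1
t=2: S=1, d=6, jump=2, S_3=3
t=3: S=3, d=1, jump=0, S_4=3
t=4: S=3, d=1, jump=0, S_5=3
t=5: S=3, d=1, jump=0, S_6=3
t=6: S=3, d=1, jump=0, S_7=3
t=7: S=3, d=2, jump=0, S_8=3
t=8: S=3, d=7, jump=0, S_9=3
t=9: S=3, d=1, jump=0, S_10=3
t=10: S=3, d=4, jump=4, S_11=7
t=11: S=7, d=0, jump=0, S_12=7
t=12: S=7, d=3, jump=0, S_13=7
t=13: S=7, d=9, jump=-3, S_14=4

4


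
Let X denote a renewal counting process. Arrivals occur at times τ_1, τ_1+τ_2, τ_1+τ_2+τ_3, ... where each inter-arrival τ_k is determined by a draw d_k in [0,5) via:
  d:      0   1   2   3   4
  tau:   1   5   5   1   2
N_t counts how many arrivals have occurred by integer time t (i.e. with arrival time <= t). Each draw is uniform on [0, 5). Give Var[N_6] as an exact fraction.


Inter-arrival values over d=0..4: [1, 5, 5, 1, 2]
Each d has probability 1/5, so the pmf of τ is: f(1) = 2/5, f(2) = 1/5, f(5) = 2/5
Let p_n(j) = P(N_n = j), with p_0 = [1]. Condition on τ_1: p_n(0) = P(τ > n), and for j >= 1, p_n(j) = Σ_{k<=n} f(k)·p_{n−k}(j−1)
p_1 = [3/5, 2/5]  (j = 0..1)
p_2 = [2/5, 11/25, 4/25]  (j = 0..2)
p_3 = [2/5, 7/25, 32/125, 8/125]  (j = 0..3)
p_4 = [2/5, 6/25, 1/5, 84/625, 16/625]  (j = 0..4)
p_5 = [0, 16/25, 19/125, 82/625, 208/3125, 32/3125]  (j = 0..5)
p_6 = [0, 8/25, 58/125, 63/625, 248/3125, 496/15625, 64/15625]  (j = 0..6)
E[N_6] = Σ j·p_6(j) = 32049/15625;  E[N_6²] = Σ j²·p_6(j) = 82719/15625
Var[N_6] = 82719/15625 − (32049/15625)² = 265345974/244140625

265345974/244140625


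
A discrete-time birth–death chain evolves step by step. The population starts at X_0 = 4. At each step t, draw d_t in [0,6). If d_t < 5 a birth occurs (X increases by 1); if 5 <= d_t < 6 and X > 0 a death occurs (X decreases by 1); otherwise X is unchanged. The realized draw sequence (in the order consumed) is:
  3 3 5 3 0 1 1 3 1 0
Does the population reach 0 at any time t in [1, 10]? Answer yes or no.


no

t=0: X=4, d=3 → birth, X_1=5
t=1: X=5, d=3 → birth, X_2=6
t=2: X=6, d=5 → death, X_3=5
t=3: X=5, d=3 → birth, X_4=6
t=4: X=6, d=0 → birth, X_5=7
t=5: X=7, d=1 → birth, X_6=8
t=6: X=8, d=1 → birth, X_7=9
t=7: X=9, d=3 → birth, X_8=10
t=8: X=10, d=1 → birth, X_9=11
t=9: X=11, d=0 → birth, X_10=12


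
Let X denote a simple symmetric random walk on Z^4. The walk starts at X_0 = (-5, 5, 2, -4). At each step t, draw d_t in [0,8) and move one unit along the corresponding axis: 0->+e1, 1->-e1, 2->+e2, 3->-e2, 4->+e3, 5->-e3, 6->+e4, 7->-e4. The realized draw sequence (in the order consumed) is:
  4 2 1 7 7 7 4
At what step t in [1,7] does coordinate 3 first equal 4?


7

t=0: X=(-5, 5, 2, -4), d=4 → +e3, X_1=(-5, 5, 3, -4)
t=1: X=(-5, 5, 3, -4), d=2 → +e2, X_2=(-5, 6, 3, -4)
t=2: X=(-5, 6, 3, -4), d=1 → -e1, X_3=(-6, 6, 3, -4)
t=3: X=(-6, 6, 3, -4), d=7 → -e4, X_4=(-6, 6, 3, -5)
t=4: X=(-6, 6, 3, -5), d=7 → -e4, X_5=(-6, 6, 3, -6)
t=5: X=(-6, 6, 3, -6), d=7 → -e4, X_6=(-6, 6, 3, -7)
t=6: X=(-6, 6, 3, -7), d=4 → +e3, X_7=(-6, 6, 4, -7)


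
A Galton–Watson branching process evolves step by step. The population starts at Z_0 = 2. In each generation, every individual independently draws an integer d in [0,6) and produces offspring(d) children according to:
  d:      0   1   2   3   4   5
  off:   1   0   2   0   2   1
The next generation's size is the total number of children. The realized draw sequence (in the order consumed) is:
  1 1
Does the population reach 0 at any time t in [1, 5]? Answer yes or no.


gen 0: Z_0=2, draws=[1, 1], offspring=[0, 0], Z_1=0
gen 1: Z_1=0, draws=[], offspring=[], Z_2=0
gen 2: Z_2=0, draws=[], offspring=[], Z_3=0
gen 3: Z_3=0, draws=[], offspring=[], Z_4=0
gen 4: Z_4=0, draws=[], offspring=[], Z_5=0

yes


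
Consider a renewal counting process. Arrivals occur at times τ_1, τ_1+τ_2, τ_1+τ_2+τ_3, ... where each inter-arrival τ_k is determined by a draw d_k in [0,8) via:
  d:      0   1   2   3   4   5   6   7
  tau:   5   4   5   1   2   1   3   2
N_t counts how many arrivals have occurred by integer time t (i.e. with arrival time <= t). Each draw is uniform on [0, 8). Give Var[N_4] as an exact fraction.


Inter-arrival values over d=0..7: [5, 4, 5, 1, 2, 1, 3, 2]
Each d has probability 1/8, so the pmf of τ is: f(1) = 1/4, f(2) = 1/4, f(3) = 1/8, f(4) = 1/8, f(5) = 1/4
Let p_n(j) = P(N_n = j), with p_0 = [1]. Condition on τ_1: p_n(0) = P(τ > n), and for j >= 1, p_n(j) = Σ_{k<=n} f(k)·p_{n−k}(j−1)
p_1 = [3/4, 1/4]  (j = 0..1)
p_2 = [1/2, 7/16, 1/16]  (j = 0..2)
p_3 = [3/8, 7/16, 11/64, 1/64]  (j = 0..3)
p_4 = [1/4, 7/16, 1/4, 15/256, 1/256]  (j = 0..4)
E[N_4] = Σ j·p_4(j) = 289/256;  E[N_4²] = Σ j²·p_4(j) = 519/256
Var[N_4] = 519/256 − (289/256)² = 49343/65536

49343/65536


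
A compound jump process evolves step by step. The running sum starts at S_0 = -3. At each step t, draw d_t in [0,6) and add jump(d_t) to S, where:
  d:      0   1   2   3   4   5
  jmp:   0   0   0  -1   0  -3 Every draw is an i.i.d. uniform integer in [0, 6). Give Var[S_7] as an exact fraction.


Outcome values over d=0..5: [0, 0, 0, -1, 0, -3]
Σy = -4, Σy² = 10, M = 6
μ = -4/6 = -2/3,  σ² = 10/6 − (-2/3)² = 11/9
Independent increments: Var[S_7] = 7·σ² = 7·(11/9) = 77/9

77/9


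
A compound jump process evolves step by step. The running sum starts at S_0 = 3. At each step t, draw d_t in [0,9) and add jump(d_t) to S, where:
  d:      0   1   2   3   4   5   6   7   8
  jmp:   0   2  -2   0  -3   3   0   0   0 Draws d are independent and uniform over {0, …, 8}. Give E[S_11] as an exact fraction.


Outcome values over d=0..8: [0, 2, -2, 0, -3, 3, 0, 0, 0]
Σy = 0, Σy² = 26, M = 9
μ = 0/9 = 0,  σ² = 26/9 − (0)² = 26/9
E[S_11] = 3 + 11·(0) = 3

3


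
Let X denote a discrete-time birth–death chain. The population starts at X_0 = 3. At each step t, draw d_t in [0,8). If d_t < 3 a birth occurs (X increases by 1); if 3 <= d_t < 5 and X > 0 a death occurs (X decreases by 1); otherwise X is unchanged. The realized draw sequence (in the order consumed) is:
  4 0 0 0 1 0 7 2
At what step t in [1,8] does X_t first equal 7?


6

t=0: X=3, d=4 → death, X_1=2
t=1: X=2, d=0 → birth, X_2=3
t=2: X=3, d=0 → birth, X_3=4
t=3: X=4, d=0 → birth, X_4=5
t=4: X=5, d=1 → birth, X_5=6
t=5: X=6, d=0 → birth, X_6=7
t=6: X=7, d=7 → hold, X_7=7
t=7: X=7, d=2 → birth, X_8=8


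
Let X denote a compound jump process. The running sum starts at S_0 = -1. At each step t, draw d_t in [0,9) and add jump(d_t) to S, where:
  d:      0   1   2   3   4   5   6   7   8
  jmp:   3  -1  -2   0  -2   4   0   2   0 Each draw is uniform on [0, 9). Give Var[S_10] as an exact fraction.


3260/81

Outcome values over d=0..8: [3, -1, -2, 0, -2, 4, 0, 2, 0]
Σy = 4, Σy² = 38, M = 9
μ = 4/9 = 4/9,  σ² = 38/9 − (4/9)² = 326/81
Independent increments: Var[S_10] = 10·σ² = 10·(326/81) = 3260/81


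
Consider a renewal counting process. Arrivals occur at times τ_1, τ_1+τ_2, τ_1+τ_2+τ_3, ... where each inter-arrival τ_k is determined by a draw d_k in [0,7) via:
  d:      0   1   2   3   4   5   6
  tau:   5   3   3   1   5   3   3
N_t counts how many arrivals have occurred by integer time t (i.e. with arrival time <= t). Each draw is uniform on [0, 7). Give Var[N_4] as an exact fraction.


Inter-arrival values over d=0..6: [5, 3, 3, 1, 5, 3, 3]
Each d has probability 1/7, so the pmf of τ is: f(1) = 1/7, f(3) = 4/7, f(5) = 2/7
Let p_n(j) = P(N_n = j), with p_0 = [1]. Condition on τ_1: p_n(0) = P(τ > n), and for j >= 1, p_n(j) = Σ_{k<=n} f(k)·p_{n−k}(j−1)
p_1 = [6/7, 1/7]  (j = 0..1)
p_2 = [6/7, 6/49, 1/49]  (j = 0..2)
p_3 = [2/7, 34/49, 6/343, 1/343]  (j = 0..3)
p_4 = [2/7, 26/49, 62/343, 6/2401, 1/2401]  (j = 0..4)
E[N_4] = Σ j·p_4(j) = 2164/2401;  E[N_4²] = Σ j²·p_4(j) = 440/343
Var[N_4] = 440/343 − (2164/2401)² = 2712184/5764801

2712184/5764801


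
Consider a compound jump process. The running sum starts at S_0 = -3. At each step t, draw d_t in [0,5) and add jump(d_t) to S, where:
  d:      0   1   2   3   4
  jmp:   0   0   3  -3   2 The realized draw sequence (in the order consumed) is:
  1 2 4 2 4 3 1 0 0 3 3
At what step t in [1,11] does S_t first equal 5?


4

t=0: S=-3, d=1, jump=0, S_1=-3
t=1: S=-3, d=2, jump=3, S_2=0
t=2: S=0, d=4, jump=2, S_3=2
t=3: S=2, d=2, jump=3, S_4=5
t=4: S=5, d=4, jump=2, S_5=7
t=5: S=7, d=3, jump=-3, S_6=4
t=6: S=4, d=1, jump=0, S_7=4
t=7: S=4, d=0, jump=0, S_8=4
t=8: S=4, d=0, jump=0, S_9=4
t=9: S=4, d=3, jump=-3, S_10=1
t=10: S=1, d=3, jump=-3, S_11=-2


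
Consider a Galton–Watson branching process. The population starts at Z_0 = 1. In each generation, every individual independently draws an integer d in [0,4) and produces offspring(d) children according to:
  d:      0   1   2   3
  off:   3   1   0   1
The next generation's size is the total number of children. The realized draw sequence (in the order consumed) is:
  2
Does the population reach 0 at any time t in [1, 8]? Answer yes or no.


yes

gen 0: Z_0=1, draws=[2], offspring=[0], Z_1=0
gen 1: Z_1=0, draws=[], offspring=[], Z_2=0
gen 2: Z_2=0, draws=[], offspring=[], Z_3=0
gen 3: Z_3=0, draws=[], offspring=[], Z_4=0
gen 4: Z_4=0, draws=[], offspring=[], Z_5=0
gen 5: Z_5=0, draws=[], offspring=[], Z_6=0
gen 6: Z_6=0, draws=[], offspring=[], Z_7=0
gen 7: Z_7=0, draws=[], offspring=[], Z_8=0


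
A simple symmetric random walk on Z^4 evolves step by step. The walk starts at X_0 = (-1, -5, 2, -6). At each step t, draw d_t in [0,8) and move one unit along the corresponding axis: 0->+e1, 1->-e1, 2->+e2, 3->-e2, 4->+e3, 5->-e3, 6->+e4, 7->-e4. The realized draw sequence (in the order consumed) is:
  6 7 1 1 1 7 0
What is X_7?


t=0: X=(-1, -5, 2, -6), d=6 → +e4, X_1=(-1, -5, 2, -5)
t=1: X=(-1, -5, 2, -5), d=7 → -e4, X_2=(-1, -5, 2, -6)
t=2: X=(-1, -5, 2, -6), d=1 → -e1, X_3=(-2, -5, 2, -6)
t=3: X=(-2, -5, 2, -6), d=1 → -e1, X_4=(-3, -5, 2, -6)
t=4: X=(-3, -5, 2, -6), d=1 → -e1, X_5=(-4, -5, 2, -6)
t=5: X=(-4, -5, 2, -6), d=7 → -e4, X_6=(-4, -5, 2, -7)
t=6: X=(-4, -5, 2, -7), d=0 → +e1, X_7=(-3, -5, 2, -7)

(-3, -5, 2, -7)


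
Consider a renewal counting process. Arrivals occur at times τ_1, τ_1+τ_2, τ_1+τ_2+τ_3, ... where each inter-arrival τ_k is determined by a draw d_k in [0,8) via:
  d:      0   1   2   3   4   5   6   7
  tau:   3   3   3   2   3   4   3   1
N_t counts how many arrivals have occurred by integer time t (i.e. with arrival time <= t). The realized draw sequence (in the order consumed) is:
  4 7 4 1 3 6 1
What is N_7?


draw d_1=4: τ_1=3, arrival time A_1=3
draw d_2=7: τ_2=1, arrival time A_2=4
draw d_3=4: τ_3=3, arrival time A_3=7
draw d_4=1: τ_4=3, arrival time A_4=10
draw d_5=3: τ_5=2, arrival time A_5=12
draw d_6=6: τ_6=3, arrival time A_6=15
draw d_7=1: τ_7=3, arrival time A_7=18
N_t over t=0..7: 0:0 1:0 2:0 3:1 4:2 5:2 6:2 7:3

3


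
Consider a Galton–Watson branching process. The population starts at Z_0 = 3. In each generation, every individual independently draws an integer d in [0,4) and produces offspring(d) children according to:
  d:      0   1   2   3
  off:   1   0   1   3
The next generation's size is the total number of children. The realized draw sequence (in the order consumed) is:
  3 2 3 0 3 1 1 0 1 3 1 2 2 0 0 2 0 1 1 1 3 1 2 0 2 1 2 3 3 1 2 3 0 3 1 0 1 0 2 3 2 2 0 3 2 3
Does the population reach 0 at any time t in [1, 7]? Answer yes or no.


gen 0: Z_0=3, draws=[3, 2, 3], offspring=[3, 1, 3], Z_1=7
gen 1: Z_1=7, draws=[0, 3, 1, 1, 0, 1, 3], offspring=[1, 3, 0, 0, 1, 0, 3], Z_2=8
gen 2: Z_2=8, draws=[1, 2, 2, 0, 0, 2, 0, 1], offspring=[0, 1, 1, 1, 1, 1, 1, 0], Z_3=6
gen 3: Z_3=6, draws=[1, 1, 3, 1, 2, 0], offspring=[0, 0, 3, 0, 1, 1], Z_4=5
gen 4: Z_4=5, draws=[2, 1, 2, 3, 3], offspring=[1, 0, 1, 3, 3], Z_5=8
gen 5: Z_5=8, draws=[1, 2, 3, 0, 3, 1, 0, 1], offspring=[0, 1, 3, 1, 3, 0, 1, 0], Z_6=9
gen 6: Z_6=9, draws=[0, 2, 3, 2, 2, 0, 3, 2, 3], offspring=[1, 1, 3, 1, 1, 1, 3, 1, 3], Z_7=15

no


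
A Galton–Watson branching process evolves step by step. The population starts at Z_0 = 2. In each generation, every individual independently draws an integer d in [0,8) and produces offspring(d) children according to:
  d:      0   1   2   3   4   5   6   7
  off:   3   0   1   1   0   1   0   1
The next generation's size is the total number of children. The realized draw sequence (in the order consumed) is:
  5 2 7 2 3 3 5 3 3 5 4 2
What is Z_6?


1

gen 0: Z_0=2, draws=[5, 2], offspring=[1, 1], Z_1=2
gen 1: Z_1=2, draws=[7, 2], offspring=[1, 1], Z_2=2
gen 2: Z_2=2, draws=[3, 3], offspring=[1, 1], Z_3=2
gen 3: Z_3=2, draws=[5, 3], offspring=[1, 1], Z_4=2
gen 4: Z_4=2, draws=[3, 5], offspring=[1, 1], Z_5=2
gen 5: Z_5=2, draws=[4, 2], offspring=[0, 1], Z_6=1


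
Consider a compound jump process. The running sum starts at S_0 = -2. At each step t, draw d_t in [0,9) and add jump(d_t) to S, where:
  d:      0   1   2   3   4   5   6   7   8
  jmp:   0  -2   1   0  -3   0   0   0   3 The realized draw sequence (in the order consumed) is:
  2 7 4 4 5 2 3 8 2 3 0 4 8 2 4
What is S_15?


t=0: S=-2, d=2, jump=1, S_1=-1
t=1: S=-1, d=7, jump=0, S_2=-1
t=2: S=-1, d=4, jump=-3, S_3=-4
t=3: S=-4, d=4, jump=-3, S_4=-7
t=4: S=-7, d=5, jump=0, S_5=-7
t=5: S=-7, d=2, jump=1, S_6=-6
t=6: S=-6, d=3, jump=0, S_7=-6
t=7: S=-6, d=8, jump=3, S_8=-3
t=8: S=-3, d=2, jump=1, S_9=-2
t=9: S=-2, d=3, jump=0, S_10=-2
t=10: S=-2, d=0, jump=0, S_11=-2
t=11: S=-2, d=4, jump=-3, S_12=-5
t=12: S=-5, d=8, jump=3, S_13=-2
t=13: S=-2, d=2, jump=1, S_14=-1
t=14: S=-1, d=4, jump=-3, S_15=-4

-4


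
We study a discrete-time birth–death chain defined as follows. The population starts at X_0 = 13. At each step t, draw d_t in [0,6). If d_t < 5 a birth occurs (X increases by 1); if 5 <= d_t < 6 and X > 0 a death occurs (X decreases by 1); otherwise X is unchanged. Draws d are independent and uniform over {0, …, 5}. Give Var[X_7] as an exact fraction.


35/9

X can drop by at most 1 per step and X_0 = 13 > T = 7, so X_t >= 13 − t >= 6 > 0 for every t <= 7: the floor at 0 (the 'and X > 0' condition) never binds. Hence X_7 = X_0 + Σ_{t<7} Y_t with i.i.d. increments Y_t = y(d_t) ∈ {+1, −1, 0}.
Outcome values over d=0..5: [1, 1, 1, 1, 1, -1]
Σy = 4, Σy² = 6, M = 6
μ = 4/6 = 2/3,  σ² = 6/6 − (2/3)² = 5/9
Independent increments: Var[X_7] = 7·σ² = 7·(5/9) = 35/9


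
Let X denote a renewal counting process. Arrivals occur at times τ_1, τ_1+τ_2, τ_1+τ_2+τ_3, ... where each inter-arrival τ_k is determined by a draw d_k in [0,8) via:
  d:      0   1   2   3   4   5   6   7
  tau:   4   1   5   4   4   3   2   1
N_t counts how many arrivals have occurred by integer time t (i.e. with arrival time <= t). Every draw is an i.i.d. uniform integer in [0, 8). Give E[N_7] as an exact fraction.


Inter-arrival values over d=0..7: [4, 1, 5, 4, 4, 3, 2, 1]
Each d has probability 1/8, so the pmf of τ is: f(1) = 1/4, f(2) = 1/8, f(3) = 1/8, f(4) = 3/8, f(5) = 1/8
Renewal equation for m(n) = E[N_n]: condition on τ_1 = k (if k <= n, one arrival plus a fresh copy on the remaining n−k steps): m(n) = F(n) + Σ_{k<=n} f(k)·m(n−k), where F(n) = P(τ <= n) and m(0) = 0
m(1) = F(1) = 1/4
m(2) = F(2) + f(1)·m(1) = 3/8 + 1/4·1/4 = 7/16
m(3) = F(3) + f(1)·m(2) + f(2)·m(1) = 1/2 + 1/4·7/16 + 1/8·1/4 = 41/64
m(4) = F(4) + f(1)·m(3) + f(2)·m(2) + f(3)·m(1) = 7/8 + 1/4·41/64 + 1/8·7/16 + 1/8·1/4 = 287/256
m(5) = F(5) + f(1)·m(4) + f(2)·m(3) + f(3)·m(2) + f(4)·m(1) = 1 + 1/4·287/256 + 1/8·41/64 + 1/8·7/16 + 3/8·1/4 = 1545/1024
m(6) = F(6) + f(1)·m(5) + f(2)·m(4) + f(3)·m(3) + f(4)·m(2) + f(5)·m(1) = 1 + 1/4·1545/1024 + 1/8·287/256 + 1/8·41/64 + 3/8·7/16 + 1/8·1/4 = 7343/4096
m(7) = F(7) + f(1)·m(6) + f(2)·m(5) + f(3)·m(4) + f(4)·m(3) + f(5)·m(2) = 1 + 1/4·7343/4096 + 1/8·1545/1024 + 1/8·287/256 + 3/8·41/64 + 1/8·7/16 = 33945/16384
E[N_7] = m(7) = 33945/16384

33945/16384


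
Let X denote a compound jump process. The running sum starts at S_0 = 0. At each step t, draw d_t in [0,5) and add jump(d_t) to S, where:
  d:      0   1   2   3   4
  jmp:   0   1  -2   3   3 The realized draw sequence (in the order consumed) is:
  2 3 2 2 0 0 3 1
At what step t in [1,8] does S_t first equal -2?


t=0: S=0, d=2, jump=-2, S_1=-2
t=1: S=-2, d=3, jump=3, S_2=1
t=2: S=1, d=2, jump=-2, S_3=-1
t=3: S=-1, d=2, jump=-2, S_4=-3
t=4: S=-3, d=0, jump=0, S_5=-3
t=5: S=-3, d=0, jump=0, S_6=-3
t=6: S=-3, d=3, jump=3, S_7=0
t=7: S=0, d=1, jump=1, S_8=1

1


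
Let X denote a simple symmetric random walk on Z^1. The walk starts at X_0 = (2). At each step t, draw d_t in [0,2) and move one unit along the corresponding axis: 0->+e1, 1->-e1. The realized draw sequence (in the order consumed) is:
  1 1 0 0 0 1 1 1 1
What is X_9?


(-1)

t=0: X=(2), d=1 → -e1, X_1=(1)
t=1: X=(1), d=1 → -e1, X_2=(0)
t=2: X=(0), d=0 → +e1, X_3=(1)
t=3: X=(1), d=0 → +e1, X_4=(2)
t=4: X=(2), d=0 → +e1, X_5=(3)
t=5: X=(3), d=1 → -e1, X_6=(2)
t=6: X=(2), d=1 → -e1, X_7=(1)
t=7: X=(1), d=1 → -e1, X_8=(0)
t=8: X=(0), d=1 → -e1, X_9=(-1)


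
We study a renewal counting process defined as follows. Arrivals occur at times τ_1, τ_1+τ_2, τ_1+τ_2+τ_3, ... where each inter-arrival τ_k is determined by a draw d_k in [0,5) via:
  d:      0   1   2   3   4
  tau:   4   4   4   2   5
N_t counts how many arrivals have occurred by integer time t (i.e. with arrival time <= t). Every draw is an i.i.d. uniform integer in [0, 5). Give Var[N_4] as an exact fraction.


Inter-arrival values over d=0..4: [4, 4, 4, 2, 5]
Each d has probability 1/5, so the pmf of τ is: f(2) = 1/5, f(4) = 3/5, f(5) = 1/5
Let p_n(j) = P(N_n = j), with p_0 = [1]. Condition on τ_1: p_n(0) = P(τ > n), and for j >= 1, p_n(j) = Σ_{k<=n} f(k)·p_{n−k}(j−1)
p_1 = [1]  (j = 0)
p_2 = [4/5, 1/5]  (j = 0..1)
p_3 = [4/5, 1/5]  (j = 0..1)
p_4 = [1/5, 19/25, 1/25]  (j = 0..2)
E[N_4] = Σ j·p_4(j) = 21/25;  E[N_4²] = Σ j²·p_4(j) = 23/25
Var[N_4] = 23/25 − (21/25)² = 134/625

134/625


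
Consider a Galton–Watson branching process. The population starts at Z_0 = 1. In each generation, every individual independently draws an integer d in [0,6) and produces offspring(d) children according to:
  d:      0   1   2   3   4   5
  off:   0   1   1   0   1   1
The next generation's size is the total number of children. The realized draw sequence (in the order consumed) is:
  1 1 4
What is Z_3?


1

gen 0: Z_0=1, draws=[1], offspring=[1], Z_1=1
gen 1: Z_1=1, draws=[1], offspring=[1], Z_2=1
gen 2: Z_2=1, draws=[4], offspring=[1], Z_3=1


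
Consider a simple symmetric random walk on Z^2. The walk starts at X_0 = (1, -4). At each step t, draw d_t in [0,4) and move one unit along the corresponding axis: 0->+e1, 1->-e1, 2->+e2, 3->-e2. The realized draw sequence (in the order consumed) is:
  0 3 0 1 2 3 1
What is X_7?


t=0: X=(1, -4), d=0 → +e1, X_1=(2, -4)
t=1: X=(2, -4), d=3 → -e2, X_2=(2, -5)
t=2: X=(2, -5), d=0 → +e1, X_3=(3, -5)
t=3: X=(3, -5), d=1 → -e1, X_4=(2, -5)
t=4: X=(2, -5), d=2 → +e2, X_5=(2, -4)
t=5: X=(2, -4), d=3 → -e2, X_6=(2, -5)
t=6: X=(2, -5), d=1 → -e1, X_7=(1, -5)

(1, -5)


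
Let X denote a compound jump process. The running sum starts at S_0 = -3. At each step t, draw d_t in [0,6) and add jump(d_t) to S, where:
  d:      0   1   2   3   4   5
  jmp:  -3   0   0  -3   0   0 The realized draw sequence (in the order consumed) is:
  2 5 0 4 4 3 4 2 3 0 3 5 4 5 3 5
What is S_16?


t=0: S=-3, d=2, jump=0, S_1=-3
t=1: S=-3, d=5, jump=0, S_2=-3
t=2: S=-3, d=0, jump=-3, S_3=-6
t=3: S=-6, d=4, jump=0, S_4=-6
t=4: S=-6, d=4, jump=0, S_5=-6
t=5: S=-6, d=3, jump=-3, S_6=-9
t=6: S=-9, d=4, jump=0, S_7=-9
t=7: S=-9, d=2, jump=0, S_8=-9
t=8: S=-9, d=3, jump=-3, S_9=-12
t=9: S=-12, d=0, jump=-3, S_10=-15
t=10: S=-15, d=3, jump=-3, S_11=-18
t=11: S=-18, d=5, jump=0, S_12=-18
t=12: S=-18, d=4, jump=0, S_13=-18
t=13: S=-18, d=5, jump=0, S_14=-18
t=14: S=-18, d=3, jump=-3, S_15=-21
t=15: S=-21, d=5, jump=0, S_16=-21

-21


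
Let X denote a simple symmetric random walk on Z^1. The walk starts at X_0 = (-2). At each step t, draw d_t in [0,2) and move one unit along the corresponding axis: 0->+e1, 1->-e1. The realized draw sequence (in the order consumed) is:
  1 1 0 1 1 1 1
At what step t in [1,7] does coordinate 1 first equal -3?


1

t=0: X=(-2), d=1 → -e1, X_1=(-3)
t=1: X=(-3), d=1 → -e1, X_2=(-4)
t=2: X=(-4), d=0 → +e1, X_3=(-3)
t=3: X=(-3), d=1 → -e1, X_4=(-4)
t=4: X=(-4), d=1 → -e1, X_5=(-5)
t=5: X=(-5), d=1 → -e1, X_6=(-6)
t=6: X=(-6), d=1 → -e1, X_7=(-7)


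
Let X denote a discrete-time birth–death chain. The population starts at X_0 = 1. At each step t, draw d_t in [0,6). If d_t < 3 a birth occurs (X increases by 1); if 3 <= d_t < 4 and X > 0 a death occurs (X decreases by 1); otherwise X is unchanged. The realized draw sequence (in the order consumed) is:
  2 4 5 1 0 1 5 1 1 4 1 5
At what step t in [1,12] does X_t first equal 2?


1

t=0: X=1, d=2 → birth, X_1=2
t=1: X=2, d=4 → hold, X_2=2
t=2: X=2, d=5 → hold, X_3=2
t=3: X=2, d=1 → birth, X_4=3
t=4: X=3, d=0 → birth, X_5=4
t=5: X=4, d=1 → birth, X_6=5
t=6: X=5, d=5 → hold, X_7=5
t=7: X=5, d=1 → birth, X_8=6
t=8: X=6, d=1 → birth, X_9=7
t=9: X=7, d=4 → hold, X_10=7
t=10: X=7, d=1 → birth, X_11=8
t=11: X=8, d=5 → hold, X_12=8


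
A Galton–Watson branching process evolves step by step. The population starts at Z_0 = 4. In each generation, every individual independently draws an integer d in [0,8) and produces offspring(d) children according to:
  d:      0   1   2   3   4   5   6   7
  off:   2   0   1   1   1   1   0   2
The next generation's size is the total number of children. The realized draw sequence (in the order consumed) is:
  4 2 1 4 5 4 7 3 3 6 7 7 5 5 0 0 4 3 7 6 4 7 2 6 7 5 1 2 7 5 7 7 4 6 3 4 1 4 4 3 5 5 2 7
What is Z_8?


9

gen 0: Z_0=4, draws=[4, 2, 1, 4], offspring=[1, 1, 0, 1], Z_1=3
gen 1: Z_1=3, draws=[5, 4, 7], offspring=[1, 1, 2], Z_2=4
gen 2: Z_2=4, draws=[3, 3, 6, 7], offspring=[1, 1, 0, 2], Z_3=4
gen 3: Z_3=4, draws=[7, 5, 5, 0], offspring=[2, 1, 1, 2], Z_4=6
gen 4: Z_4=6, draws=[0, 4, 3, 7, 6, 4], offspring=[2, 1, 1, 2, 0, 1], Z_5=7
gen 5: Z_5=7, draws=[7, 2, 6, 7, 5, 1, 2], offspring=[2, 1, 0, 2, 1, 0, 1], Z_6=7
gen 6: Z_6=7, draws=[7, 5, 7, 7, 4, 6, 3], offspring=[2, 1, 2, 2, 1, 0, 1], Z_7=9
gen 7: Z_7=9, draws=[4, 1, 4, 4, 3, 5, 5, 2, 7], offspring=[1, 0, 1, 1, 1, 1, 1, 1, 2], Z_8=9


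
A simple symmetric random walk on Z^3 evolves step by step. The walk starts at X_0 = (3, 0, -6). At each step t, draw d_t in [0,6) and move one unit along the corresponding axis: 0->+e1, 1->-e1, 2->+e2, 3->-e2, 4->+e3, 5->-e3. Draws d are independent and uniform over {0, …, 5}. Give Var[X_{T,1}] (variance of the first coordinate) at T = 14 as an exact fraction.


Outcome values over d=0..5: [1, -1, 0, 0, 0, 0]
Σy = 0, Σy² = 2, M = 6
μ = 0/6 = 0,  σ² = 2/6 − (0)² = 1/3
Independent increments: Var[X_14] = 14·σ² = 14·(1/3) = 14/3

14/3


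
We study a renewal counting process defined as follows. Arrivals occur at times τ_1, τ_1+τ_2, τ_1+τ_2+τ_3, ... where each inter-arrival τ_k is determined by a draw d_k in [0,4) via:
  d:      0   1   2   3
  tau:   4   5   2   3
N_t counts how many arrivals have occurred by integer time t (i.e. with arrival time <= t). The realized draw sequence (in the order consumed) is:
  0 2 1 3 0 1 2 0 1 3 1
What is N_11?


3

draw d_1=0: τ_1=4, arrival time A_1=4
draw d_2=2: τ_2=2, arrival time A_2=6
draw d_3=1: τ_3=5, arrival time A_3=11
draw d_4=3: τ_4=3, arrival time A_4=14
draw d_5=0: τ_5=4, arrival time A_5=18
draw d_6=1: τ_6=5, arrival time A_6=23
draw d_7=2: τ_7=2, arrival time A_7=25
draw d_8=0: τ_8=4, arrival time A_8=29
draw d_9=1: τ_9=5, arrival time A_9=34
draw d_10=3: τ_10=3, arrival time A_10=37
draw d_11=1: τ_11=5, arrival time A_11=42
N_t over t=0..11: 0:0 1:0 2:0 3:0 4:1 5:1 6:2 7:2 8:2 9:2 10:2 11:3


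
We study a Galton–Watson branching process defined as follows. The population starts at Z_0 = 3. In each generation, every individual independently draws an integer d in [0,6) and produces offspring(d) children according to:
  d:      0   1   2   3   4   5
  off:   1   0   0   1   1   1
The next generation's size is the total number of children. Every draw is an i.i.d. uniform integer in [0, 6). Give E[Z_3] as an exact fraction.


Outcome values over d=0..5: [1, 0, 0, 1, 1, 1]
Σy = 4, Σy² = 4, M = 6
μ = 4/6 = 2/3,  σ² = 4/6 − (2/3)² = 2/9
E[Z_0] = 3
E[Z_1] = 2/3·E[Z_0] = 2
E[Z_2] = 2/3·E[Z_1] = 4/3
E[Z_3] = 2/3·E[Z_2] = 8/9

8/9


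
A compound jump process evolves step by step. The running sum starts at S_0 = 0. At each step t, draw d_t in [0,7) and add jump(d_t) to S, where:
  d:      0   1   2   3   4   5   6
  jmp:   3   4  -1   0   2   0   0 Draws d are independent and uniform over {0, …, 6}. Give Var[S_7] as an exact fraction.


Outcome values over d=0..6: [3, 4, -1, 0, 2, 0, 0]
Σy = 8, Σy² = 30, M = 7
μ = 8/7 = 8/7,  σ² = 30/7 − (8/7)² = 146/49
Independent increments: Var[S_7] = 7·σ² = 7·(146/49) = 146/7

146/7


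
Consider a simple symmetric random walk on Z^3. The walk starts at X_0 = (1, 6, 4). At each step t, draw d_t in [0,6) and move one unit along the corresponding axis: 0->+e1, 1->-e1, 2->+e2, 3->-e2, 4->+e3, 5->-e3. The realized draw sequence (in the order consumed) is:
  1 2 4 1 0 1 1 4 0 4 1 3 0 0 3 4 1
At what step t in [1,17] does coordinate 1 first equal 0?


1

t=0: X=(1, 6, 4), d=1 → -e1, X_1=(0, 6, 4)
t=1: X=(0, 6, 4), d=2 → +e2, X_2=(0, 7, 4)
t=2: X=(0, 7, 4), d=4 → +e3, X_3=(0, 7, 5)
t=3: X=(0, 7, 5), d=1 → -e1, X_4=(-1, 7, 5)
t=4: X=(-1, 7, 5), d=0 → +e1, X_5=(0, 7, 5)
t=5: X=(0, 7, 5), d=1 → -e1, X_6=(-1, 7, 5)
t=6: X=(-1, 7, 5), d=1 → -e1, X_7=(-2, 7, 5)
t=7: X=(-2, 7, 5), d=4 → +e3, X_8=(-2, 7, 6)
t=8: X=(-2, 7, 6), d=0 → +e1, X_9=(-1, 7, 6)
t=9: X=(-1, 7, 6), d=4 → +e3, X_10=(-1, 7, 7)
t=10: X=(-1, 7, 7), d=1 → -e1, X_11=(-2, 7, 7)
t=11: X=(-2, 7, 7), d=3 → -e2, X_12=(-2, 6, 7)
t=12: X=(-2, 6, 7), d=0 → +e1, X_13=(-1, 6, 7)
t=13: X=(-1, 6, 7), d=0 → +e1, X_14=(0, 6, 7)
t=14: X=(0, 6, 7), d=3 → -e2, X_15=(0, 5, 7)
t=15: X=(0, 5, 7), d=4 → +e3, X_16=(0, 5, 8)
t=16: X=(0, 5, 8), d=1 → -e1, X_17=(-1, 5, 8)


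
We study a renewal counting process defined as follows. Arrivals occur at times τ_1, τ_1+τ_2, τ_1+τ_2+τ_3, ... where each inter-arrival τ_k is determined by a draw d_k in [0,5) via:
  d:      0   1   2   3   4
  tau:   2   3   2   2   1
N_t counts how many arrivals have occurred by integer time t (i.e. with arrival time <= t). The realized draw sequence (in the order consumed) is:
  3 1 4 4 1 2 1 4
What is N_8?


draw d_1=3: τ_1=2, arrival time A_1=2
draw d_2=1: τ_2=3, arrival time A_2=5
draw d_3=4: τ_3=1, arrival time A_3=6
draw d_4=4: τ_4=1, arrival time A_4=7
draw d_5=1: τ_5=3, arrival time A_5=10
draw d_6=2: τ_6=2, arrival time A_6=12
draw d_7=1: τ_7=3, arrival time A_7=15
draw d_8=4: τ_8=1, arrival time A_8=16
N_t over t=0..8: 0:0 1:0 2:1 3:1 4:1 5:2 6:3 7:4 8:4

4


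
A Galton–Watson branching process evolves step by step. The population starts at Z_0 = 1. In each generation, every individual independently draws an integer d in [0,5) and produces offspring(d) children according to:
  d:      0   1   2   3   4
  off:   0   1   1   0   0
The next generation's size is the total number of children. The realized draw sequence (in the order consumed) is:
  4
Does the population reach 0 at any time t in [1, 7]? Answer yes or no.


gen 0: Z_0=1, draws=[4], offspring=[0], Z_1=0
gen 1: Z_1=0, draws=[], offspring=[], Z_2=0
gen 2: Z_2=0, draws=[], offspring=[], Z_3=0
gen 3: Z_3=0, draws=[], offspring=[], Z_4=0
gen 4: Z_4=0, draws=[], offspring=[], Z_5=0
gen 5: Z_5=0, draws=[], offspring=[], Z_6=0
gen 6: Z_6=0, draws=[], offspring=[], Z_7=0

yes


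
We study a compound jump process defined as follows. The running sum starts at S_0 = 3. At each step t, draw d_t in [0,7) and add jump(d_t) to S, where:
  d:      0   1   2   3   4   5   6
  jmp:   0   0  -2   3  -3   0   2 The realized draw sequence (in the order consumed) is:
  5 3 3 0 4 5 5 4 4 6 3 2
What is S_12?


t=0: S=3, d=5, jump=0, S_1=3
t=1: S=3, d=3, jump=3, S_2=6
t=2: S=6, d=3, jump=3, S_3=9
t=3: S=9, d=0, jump=0, S_4=9
t=4: S=9, d=4, jump=-3, S_5=6
t=5: S=6, d=5, jump=0, S_6=6
t=6: S=6, d=5, jump=0, S_7=6
t=7: S=6, d=4, jump=-3, S_8=3
t=8: S=3, d=4, jump=-3, S_9=0
t=9: S=0, d=6, jump=2, S_10=2
t=10: S=2, d=3, jump=3, S_11=5
t=11: S=5, d=2, jump=-2, S_12=3

3


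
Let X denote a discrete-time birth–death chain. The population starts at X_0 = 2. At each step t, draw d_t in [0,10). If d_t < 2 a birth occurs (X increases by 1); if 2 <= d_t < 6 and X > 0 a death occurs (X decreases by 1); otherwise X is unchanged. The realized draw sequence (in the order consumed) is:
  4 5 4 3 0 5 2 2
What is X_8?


t=0: X=2, d=4 → death, X_1=1
t=1: X=1, d=5 → death, X_2=0
t=2: X=0, d=4 → hold, X_3=0
t=3: X=0, d=3 → hold, X_4=0
t=4: X=0, d=0 → birth, X_5=1
t=5: X=1, d=5 → death, X_6=0
t=6: X=0, d=2 → hold, X_7=0
t=7: X=0, d=2 → hold, X_8=0

0


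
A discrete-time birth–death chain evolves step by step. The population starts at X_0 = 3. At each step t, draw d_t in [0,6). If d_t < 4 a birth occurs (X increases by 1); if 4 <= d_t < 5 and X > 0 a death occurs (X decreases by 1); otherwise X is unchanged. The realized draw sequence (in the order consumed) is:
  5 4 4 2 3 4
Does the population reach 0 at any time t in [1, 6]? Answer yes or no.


t=0: X=3, d=5 → hold, X_1=3
t=1: X=3, d=4 → death, X_2=2
t=2: X=2, d=4 → death, X_3=1
t=3: X=1, d=2 → birth, X_4=2
t=4: X=2, d=3 → birth, X_5=3
t=5: X=3, d=4 → death, X_6=2

no


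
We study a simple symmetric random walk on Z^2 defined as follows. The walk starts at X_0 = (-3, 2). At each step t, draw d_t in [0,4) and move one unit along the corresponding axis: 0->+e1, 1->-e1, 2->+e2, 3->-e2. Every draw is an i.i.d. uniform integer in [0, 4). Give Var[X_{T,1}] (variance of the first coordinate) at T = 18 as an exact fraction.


9

Outcome values over d=0..3: [1, -1, 0, 0]
Σy = 0, Σy² = 2, M = 4
μ = 0/4 = 0,  σ² = 2/4 − (0)² = 1/2
Independent increments: Var[X_18] = 18·σ² = 18·(1/2) = 9


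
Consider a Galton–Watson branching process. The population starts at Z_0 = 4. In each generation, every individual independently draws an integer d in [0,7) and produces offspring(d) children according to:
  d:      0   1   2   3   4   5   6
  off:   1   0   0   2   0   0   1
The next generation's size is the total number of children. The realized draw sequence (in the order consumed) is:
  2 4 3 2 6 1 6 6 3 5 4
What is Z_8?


gen 0: Z_0=4, draws=[2, 4, 3, 2], offspring=[0, 0, 2, 0], Z_1=2
gen 1: Z_1=2, draws=[6, 1], offspring=[1, 0], Z_2=1
gen 2: Z_2=1, draws=[6], offspring=[1], Z_3=1
gen 3: Z_3=1, draws=[6], offspring=[1], Z_4=1
gen 4: Z_4=1, draws=[3], offspring=[2], Z_5=2
gen 5: Z_5=2, draws=[5, 4], offspring=[0, 0], Z_6=0
gen 6: Z_6=0, draws=[], offspring=[], Z_7=0
gen 7: Z_7=0, draws=[], offspring=[], Z_8=0

0


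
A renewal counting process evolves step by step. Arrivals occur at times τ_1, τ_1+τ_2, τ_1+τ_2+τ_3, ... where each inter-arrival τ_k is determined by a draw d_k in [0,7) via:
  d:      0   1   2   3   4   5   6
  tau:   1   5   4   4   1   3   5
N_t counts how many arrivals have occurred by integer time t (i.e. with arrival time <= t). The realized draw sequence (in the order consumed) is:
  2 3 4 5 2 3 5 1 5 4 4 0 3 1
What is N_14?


4

draw d_1=2: τ_1=4, arrival time A_1=4
draw d_2=3: τ_2=4, arrival time A_2=8
draw d_3=4: τ_3=1, arrival time A_3=9
draw d_4=5: τ_4=3, arrival time A_4=12
draw d_5=2: τ_5=4, arrival time A_5=16
draw d_6=3: τ_6=4, arrival time A_6=20
draw d_7=5: τ_7=3, arrival time A_7=23
draw d_8=1: τ_8=5, arrival time A_8=28
draw d_9=5: τ_9=3, arrival time A_9=31
draw d_10=4: τ_10=1, arrival time A_10=32
draw d_11=4: τ_11=1, arrival time A_11=33
draw d_12=0: τ_12=1, arrival time A_12=34
draw d_13=3: τ_13=4, arrival time A_13=38
draw d_14=1: τ_14=5, arrival time A_14=43
N_t over t=0..14: 0:0 1:0 2:0 3:0 4:1 5:1 6:1 7:1 8:2 9:3 10:3 11:3 12:4 13:4 14:4


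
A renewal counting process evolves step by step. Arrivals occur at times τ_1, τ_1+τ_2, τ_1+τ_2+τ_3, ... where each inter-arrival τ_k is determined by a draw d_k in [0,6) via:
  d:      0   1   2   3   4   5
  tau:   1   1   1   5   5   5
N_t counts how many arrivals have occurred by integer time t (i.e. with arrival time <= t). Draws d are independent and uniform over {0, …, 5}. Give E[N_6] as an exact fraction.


127/64

Inter-arrival values over d=0..5: [1, 1, 1, 5, 5, 5]
Each d has probability 1/6, so the pmf of τ is: f(1) = 1/2, f(5) = 1/2
Renewal equation for m(n) = E[N_n]: condition on τ_1 = k (if k <= n, one arrival plus a fresh copy on the remaining n−k steps): m(n) = F(n) + Σ_{k<=n} f(k)·m(n−k), where F(n) = P(τ <= n) and m(0) = 0
m(1) = F(1) = 1/2
m(2) = F(2) + f(1)·m(1) = 1/2 + 1/2·1/2 = 3/4
m(3) = F(3) + f(1)·m(2) = 1/2 + 1/2·3/4 = 7/8
m(4) = F(4) + f(1)·m(3) = 1/2 + 1/2·7/8 = 15/16
m(5) = F(5) + f(1)·m(4) = 1 + 1/2·15/16 = 47/32
m(6) = F(6) + f(1)·m(5) + f(5)·m(1) = 1 + 1/2·47/32 + 1/2·1/2 = 127/64
E[N_6] = m(6) = 127/64


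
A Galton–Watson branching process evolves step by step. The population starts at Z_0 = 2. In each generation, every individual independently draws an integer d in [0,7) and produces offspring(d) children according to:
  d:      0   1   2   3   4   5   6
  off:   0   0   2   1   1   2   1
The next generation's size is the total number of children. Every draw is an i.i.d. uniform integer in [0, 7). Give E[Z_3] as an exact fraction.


Outcome values over d=0..6: [0, 0, 2, 1, 1, 2, 1]
Σy = 7, Σy² = 11, M = 7
μ = 7/7 = 1,  σ² = 11/7 − (1)² = 4/7
E[Z_0] = 2
E[Z_1] = 1·E[Z_0] = 2
E[Z_2] = 1·E[Z_1] = 2
E[Z_3] = 1·E[Z_2] = 2

2


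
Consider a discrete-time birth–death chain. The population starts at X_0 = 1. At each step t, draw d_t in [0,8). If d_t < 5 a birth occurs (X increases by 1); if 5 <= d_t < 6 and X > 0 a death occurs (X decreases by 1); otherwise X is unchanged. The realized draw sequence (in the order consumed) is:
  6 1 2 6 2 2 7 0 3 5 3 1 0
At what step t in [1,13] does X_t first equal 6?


8

t=0: X=1, d=6 → hold, X_1=1
t=1: X=1, d=1 → birth, X_2=2
t=2: X=2, d=2 → birth, X_3=3
t=3: X=3, d=6 → hold, X_4=3
t=4: X=3, d=2 → birth, X_5=4
t=5: X=4, d=2 → birth, X_6=5
t=6: X=5, d=7 → hold, X_7=5
t=7: X=5, d=0 → birth, X_8=6
t=8: X=6, d=3 → birth, X_9=7
t=9: X=7, d=5 → death, X_10=6
t=10: X=6, d=3 → birth, X_11=7
t=11: X=7, d=1 → birth, X_12=8
t=12: X=8, d=0 → birth, X_13=9


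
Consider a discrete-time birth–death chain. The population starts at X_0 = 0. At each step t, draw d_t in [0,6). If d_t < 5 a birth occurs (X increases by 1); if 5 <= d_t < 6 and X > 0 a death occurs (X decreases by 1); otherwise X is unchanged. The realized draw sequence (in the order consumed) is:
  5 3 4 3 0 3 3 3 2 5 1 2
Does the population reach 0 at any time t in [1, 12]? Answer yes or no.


t=0: X=0, d=5 → hold, X_1=0
t=1: X=0, d=3 → birth, X_2=1
t=2: X=1, d=4 → birth, X_3=2
t=3: X=2, d=3 → birth, X_4=3
t=4: X=3, d=0 → birth, X_5=4
t=5: X=4, d=3 → birth, X_6=5
t=6: X=5, d=3 → birth, X_7=6
t=7: X=6, d=3 → birth, X_8=7
t=8: X=7, d=2 → birth, X_9=8
t=9: X=8, d=5 → death, X_10=7
t=10: X=7, d=1 → birth, X_11=8
t=11: X=8, d=2 → birth, X_12=9

yes


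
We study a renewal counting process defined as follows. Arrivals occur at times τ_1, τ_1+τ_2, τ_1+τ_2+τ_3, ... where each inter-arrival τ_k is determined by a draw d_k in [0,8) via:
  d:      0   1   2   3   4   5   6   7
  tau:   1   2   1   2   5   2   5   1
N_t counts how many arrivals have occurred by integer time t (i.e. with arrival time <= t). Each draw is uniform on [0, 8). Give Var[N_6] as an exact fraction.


Inter-arrival values over d=0..7: [1, 2, 1, 2, 5, 2, 5, 1]
Each d has probability 1/8, so the pmf of τ is: f(1) = 3/8, f(2) = 3/8, f(5) = 1/4
Let p_n(j) = P(N_n = j), with p_0 = [1]. Condition on τ_1: p_n(0) = P(τ > n), and for j >= 1, p_n(j) = Σ_{k<=n} f(k)·p_{n−k}(j−1)
p_1 = [5/8, 3/8]  (j = 0..1)
p_2 = [1/4, 39/64, 9/64]  (j = 0..2)
p_3 = [1/4, 21/64, 189/512, 27/512]  (j = 0..3)
p_4 = [1/4, 3/16, 45/128, 783/4096, 81/4096]  (j = 0..4)
p_5 = [0, 7/16, 99/512, 1107/4096, 2997/32768, 243/32768]  (j = 0..5)
p_6 = [0, 1/4, 21/64, 837/4096, 2835/16384, 10935/262144, 729/262144]  (j = 0..6)
E[N_6] = Σ j·p_6(j) = 638761/262144;  E[N_6²] = Σ j²·p_6(j) = 1917091/262144
Var[N_6] = 1917091/262144 − (638761/262144)² = 94538287983/68719476736

94538287983/68719476736


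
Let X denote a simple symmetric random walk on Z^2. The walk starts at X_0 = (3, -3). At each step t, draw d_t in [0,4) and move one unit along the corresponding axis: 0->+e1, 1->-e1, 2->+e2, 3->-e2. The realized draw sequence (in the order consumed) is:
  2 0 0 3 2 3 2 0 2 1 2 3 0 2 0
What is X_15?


t=0: X=(3, -3), d=2 → +e2, X_1=(3, -2)
t=1: X=(3, -2), d=0 → +e1, X_2=(4, -2)
t=2: X=(4, -2), d=0 → +e1, X_3=(5, -2)
t=3: X=(5, -2), d=3 → -e2, X_4=(5, -3)
t=4: X=(5, -3), d=2 → +e2, X_5=(5, -2)
t=5: X=(5, -2), d=3 → -e2, X_6=(5, -3)
t=6: X=(5, -3), d=2 → +e2, X_7=(5, -2)
t=7: X=(5, -2), d=0 → +e1, X_8=(6, -2)
t=8: X=(6, -2), d=2 → +e2, X_9=(6, -1)
t=9: X=(6, -1), d=1 → -e1, X_10=(5, -1)
t=10: X=(5, -1), d=2 → +e2, X_11=(5, 0)
t=11: X=(5, 0), d=3 → -e2, X_12=(5, -1)
t=12: X=(5, -1), d=0 → +e1, X_13=(6, -1)
t=13: X=(6, -1), d=2 → +e2, X_14=(6, 0)
t=14: X=(6, 0), d=0 → +e1, X_15=(7, 0)

(7, 0)
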